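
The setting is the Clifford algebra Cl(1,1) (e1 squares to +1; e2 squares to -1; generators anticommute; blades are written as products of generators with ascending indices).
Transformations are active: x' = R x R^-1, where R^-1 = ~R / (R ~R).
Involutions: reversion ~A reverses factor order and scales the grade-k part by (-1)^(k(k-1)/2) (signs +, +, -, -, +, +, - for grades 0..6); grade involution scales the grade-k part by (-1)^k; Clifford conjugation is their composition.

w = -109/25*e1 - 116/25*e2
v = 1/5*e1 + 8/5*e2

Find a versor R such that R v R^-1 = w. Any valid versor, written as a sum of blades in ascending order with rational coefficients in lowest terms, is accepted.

Equal squares first: v^2 = w^2 = -63/25. Then v + w = -104/25*e1 - 76/25*e2 is a versor taking v to w, provided it is invertible.
Answer: -104/25*e1 - 76/25*e2


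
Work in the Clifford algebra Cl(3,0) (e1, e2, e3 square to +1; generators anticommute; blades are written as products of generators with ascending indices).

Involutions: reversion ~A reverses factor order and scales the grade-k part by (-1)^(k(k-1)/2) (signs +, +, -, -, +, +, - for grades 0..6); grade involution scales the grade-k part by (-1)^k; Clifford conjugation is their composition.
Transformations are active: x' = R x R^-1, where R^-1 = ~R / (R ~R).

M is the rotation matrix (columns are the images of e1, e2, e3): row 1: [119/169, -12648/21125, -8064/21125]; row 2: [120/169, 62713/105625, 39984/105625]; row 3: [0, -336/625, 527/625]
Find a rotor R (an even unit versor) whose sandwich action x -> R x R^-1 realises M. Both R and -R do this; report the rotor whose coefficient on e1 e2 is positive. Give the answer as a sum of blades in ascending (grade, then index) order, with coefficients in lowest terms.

Method: write R = a + b12*e1 e2 + b13*e1 e3 + b23*e2 e3 with a^2 + b12^2 + b13^2 + b23^2 = 1 (so R^-1 = ~R). Expanding the columns R e_j ~R gives tr M = 4a^2 - 1 and, from the antisymmetric part, M21 - M12 = -4a*b12, M13 - M31 = 4a*b13, M32 - M23 = -4a*b23.
Here tr M = 226151/105625, so a^2 = (1 + tr M)/4 = 82944/105625 and a = ±288/325. Taking a = 288/325: M21 - M12 = 27648/21125, M13 - M31 = -8064/21125, M32 - M23 = -96768/105625, giving b12 = -24/65, b13 = -7/65, b23 = 84/325, i.e. R = 288/325 - 24/65*e1 e2 - 7/65*e1 e3 + 84/325*e2 e3.
Its e1 e2 coefficient is negative, so report the other preimage -R.
Answer: -288/325 + 24/65*e1 e2 + 7/65*e1 e3 - 84/325*e2 e3. Note: both R and -R realise this M (trace 226151/105625); the covering map identifies them, and the e1 e2-coefficient sign is the tie-breaker.


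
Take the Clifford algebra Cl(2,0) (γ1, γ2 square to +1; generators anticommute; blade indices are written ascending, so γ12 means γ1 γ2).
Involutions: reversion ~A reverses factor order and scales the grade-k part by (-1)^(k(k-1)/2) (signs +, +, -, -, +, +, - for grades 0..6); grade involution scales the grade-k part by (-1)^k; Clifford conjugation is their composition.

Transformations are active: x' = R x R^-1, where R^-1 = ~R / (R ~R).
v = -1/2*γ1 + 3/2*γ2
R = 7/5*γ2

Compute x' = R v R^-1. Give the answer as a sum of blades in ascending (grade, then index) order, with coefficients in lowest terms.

~R = 7/5*γ2, and R ~R = 49/25, so R^-1 = ~R / (49/25).
R v = 21/10 + 7/10*γ12
Answer: 1/2*γ1 + 3/2*γ2


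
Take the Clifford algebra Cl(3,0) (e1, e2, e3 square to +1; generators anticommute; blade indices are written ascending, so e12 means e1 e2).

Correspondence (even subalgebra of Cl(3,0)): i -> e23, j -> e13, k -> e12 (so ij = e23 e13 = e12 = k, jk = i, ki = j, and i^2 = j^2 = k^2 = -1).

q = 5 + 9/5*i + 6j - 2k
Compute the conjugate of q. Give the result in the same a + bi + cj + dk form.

In blades: q = 5 - 2*e12 + 6*e13 + 9/5*e23.
Quaternion conjugation is reversion on the even subalgebra: the scalar is fixed and every grade-2 blade flips sign, giving 5 + 2*e12 - 6*e13 - 9/5*e23; translating back:
Answer: 5 - 9/5*i - 6j + 2k


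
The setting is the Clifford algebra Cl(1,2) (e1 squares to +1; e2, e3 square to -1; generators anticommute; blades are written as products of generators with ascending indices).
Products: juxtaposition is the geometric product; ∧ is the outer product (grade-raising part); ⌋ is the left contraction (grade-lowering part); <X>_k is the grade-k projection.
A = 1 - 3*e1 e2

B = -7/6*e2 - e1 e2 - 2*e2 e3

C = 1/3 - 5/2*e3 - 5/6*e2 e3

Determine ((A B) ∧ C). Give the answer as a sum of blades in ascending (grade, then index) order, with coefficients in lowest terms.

step 1: 3 - 7/2*e1 - 7/6*e2 - e1 e2 - 6*e1 e3 - 2*e2 e3
step 2: 1 - 7/6*e1 - 7/18*e2 - 15/2*e3 - 1/3*e1 e2 + 27/4*e1 e3 - 1/4*e2 e3 + 65/12*e1 e2 e3
Answer: 1 - 7/6*e1 - 7/18*e2 - 15/2*e3 - 1/3*e1 e2 + 27/4*e1 e3 - 1/4*e2 e3 + 65/12*e1 e2 e3


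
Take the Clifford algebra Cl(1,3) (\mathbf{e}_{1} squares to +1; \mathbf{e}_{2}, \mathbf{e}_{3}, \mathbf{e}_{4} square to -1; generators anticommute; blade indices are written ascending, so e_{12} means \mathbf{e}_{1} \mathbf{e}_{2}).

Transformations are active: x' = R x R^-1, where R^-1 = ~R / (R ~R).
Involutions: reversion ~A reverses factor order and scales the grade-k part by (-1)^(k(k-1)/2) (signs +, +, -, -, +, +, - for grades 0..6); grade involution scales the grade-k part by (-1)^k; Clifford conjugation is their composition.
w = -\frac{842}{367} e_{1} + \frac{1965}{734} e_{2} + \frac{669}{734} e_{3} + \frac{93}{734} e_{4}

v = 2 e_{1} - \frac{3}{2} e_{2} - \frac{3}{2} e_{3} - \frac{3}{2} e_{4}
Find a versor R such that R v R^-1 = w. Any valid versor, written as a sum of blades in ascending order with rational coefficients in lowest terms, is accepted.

A norm check does it: q(v) = q(w) = -\frac{11}{4}, hence R = v + w = -\frac{108}{367} e_{1} + \frac{432}{367} e_{2} - \frac{216}{367} e_{3} - \frac{504}{367} e_{4} realises the map — parallel part kept, (v - w)/2 negated, v carried to w.
Answer: -\frac{108}{367} e_{1} + \frac{432}{367} e_{2} - \frac{216}{367} e_{3} - \frac{504}{367} e_{4}


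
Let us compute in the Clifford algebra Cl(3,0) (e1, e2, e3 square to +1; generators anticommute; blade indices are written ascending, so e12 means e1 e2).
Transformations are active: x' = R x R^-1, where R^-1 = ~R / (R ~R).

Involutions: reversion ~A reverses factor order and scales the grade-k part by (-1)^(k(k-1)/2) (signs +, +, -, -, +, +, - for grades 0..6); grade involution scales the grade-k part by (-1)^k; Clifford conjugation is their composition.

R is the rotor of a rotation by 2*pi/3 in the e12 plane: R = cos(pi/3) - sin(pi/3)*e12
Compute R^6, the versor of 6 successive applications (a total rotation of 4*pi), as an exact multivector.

Because a rotor carries half the rotation angle, composing 6 copies of this e12-plane rotor multiplies the phase: 6*(pi/3) = 2*pi, hence R^6 = cos(2*pi) - sin(2*pi)*e12.
cos(2*pi) = 1 and sin(2*pi) = 0, so R^6 = 1. The total rotation 4*pi is 2 full turns, so every vector returns to itself, yet the rotor is +1, back on the identity sheet (an even number of 2*pi turns).
Answer: 1


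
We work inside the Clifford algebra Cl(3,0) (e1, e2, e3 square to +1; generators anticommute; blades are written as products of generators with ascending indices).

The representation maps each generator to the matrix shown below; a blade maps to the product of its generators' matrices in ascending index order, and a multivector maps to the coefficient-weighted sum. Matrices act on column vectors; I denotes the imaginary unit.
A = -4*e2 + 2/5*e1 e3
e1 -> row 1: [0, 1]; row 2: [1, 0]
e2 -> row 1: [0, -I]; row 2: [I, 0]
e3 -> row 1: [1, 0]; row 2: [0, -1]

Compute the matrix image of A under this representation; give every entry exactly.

Bivector images (products of the table entries): rho(e1 e3) = rho(e1)rho(e3) = row 1: [0, -1]; row 2: [1, 0].
M = (-4)*rho(e2) + (2/5)*rho(e1 e3), summed entrywise:
Answer: row 1: [0, -2/5 + 4*I]; row 2: [2/5 - 4*I, 0]


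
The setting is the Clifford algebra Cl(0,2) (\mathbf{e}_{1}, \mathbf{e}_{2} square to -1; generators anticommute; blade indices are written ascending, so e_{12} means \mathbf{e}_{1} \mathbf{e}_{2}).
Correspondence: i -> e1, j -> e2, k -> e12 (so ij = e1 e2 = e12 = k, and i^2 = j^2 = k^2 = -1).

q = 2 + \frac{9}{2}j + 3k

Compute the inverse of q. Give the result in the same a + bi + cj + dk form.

In blades: q = 2 + \frac{9}{2} e_{2} + 3 e_{12}.
With qbar = 2 - \frac{9}{2} e_{2} - 3 e_{12} (scalar fixed, mapped units negated), q qbar = \frac{133}{4} (the sum of squared coefficients), so q^-1 = qbar / (\frac{133}{4}) = \frac{8}{133} - \frac{18}{133} e_{2} - \frac{12}{133} e_{12}; translating back:
Answer: \frac{8}{133} - \frac{18}{133}j - \frac{12}{133}k


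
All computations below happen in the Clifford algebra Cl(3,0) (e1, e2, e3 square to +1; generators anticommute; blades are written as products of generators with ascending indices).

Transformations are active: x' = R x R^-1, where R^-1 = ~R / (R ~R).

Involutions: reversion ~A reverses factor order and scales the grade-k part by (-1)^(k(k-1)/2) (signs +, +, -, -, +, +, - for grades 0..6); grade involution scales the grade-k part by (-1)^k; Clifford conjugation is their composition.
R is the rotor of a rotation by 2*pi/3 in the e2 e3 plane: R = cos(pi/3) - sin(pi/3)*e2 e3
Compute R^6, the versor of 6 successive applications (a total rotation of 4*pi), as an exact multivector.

The rotor phase is half the rotation angle and phases add under composition, so 6 steps in the e2 e3 plane accumulate phase 6*(pi/3) = 2*pi: R^6 = cos(2*pi) - sin(2*pi)*e2 e3.
cos(2*pi) = 1 and sin(2*pi) = 0, so R^6 = 1. The total rotation 4*pi is 2 full turns, so every vector returns to itself, yet the rotor is +1, back on the identity sheet (an even number of 2*pi turns).
Answer: 1


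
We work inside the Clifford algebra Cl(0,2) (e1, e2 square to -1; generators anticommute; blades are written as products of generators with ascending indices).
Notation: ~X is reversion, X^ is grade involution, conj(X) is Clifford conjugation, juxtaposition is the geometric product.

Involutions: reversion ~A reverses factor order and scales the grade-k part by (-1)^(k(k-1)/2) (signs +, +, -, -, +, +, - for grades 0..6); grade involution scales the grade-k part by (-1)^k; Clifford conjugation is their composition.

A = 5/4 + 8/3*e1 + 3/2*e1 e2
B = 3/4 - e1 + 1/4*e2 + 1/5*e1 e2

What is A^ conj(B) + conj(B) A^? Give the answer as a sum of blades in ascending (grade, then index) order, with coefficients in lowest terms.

first term: 937/240 - 3/8*e1 + 157/240*e2 + 37/24*e1 e2
second term: 937/240 - 9/8*e1 - 307/240*e2 + 5/24*e1 e2
Answer: 937/120 - 3/2*e1 - 5/8*e2 + 7/4*e1 e2


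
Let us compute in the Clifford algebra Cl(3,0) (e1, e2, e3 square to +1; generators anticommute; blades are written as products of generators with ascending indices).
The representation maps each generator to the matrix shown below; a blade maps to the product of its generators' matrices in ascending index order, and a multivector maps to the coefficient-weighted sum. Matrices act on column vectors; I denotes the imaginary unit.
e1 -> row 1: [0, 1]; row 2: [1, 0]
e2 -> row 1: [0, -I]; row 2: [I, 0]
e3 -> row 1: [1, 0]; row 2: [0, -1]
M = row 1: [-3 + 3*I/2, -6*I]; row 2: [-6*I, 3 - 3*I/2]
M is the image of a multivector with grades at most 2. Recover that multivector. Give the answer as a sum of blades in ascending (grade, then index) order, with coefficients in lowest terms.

Method: 1, rho(e1), rho(e2), rho(e3) form a trace-orthogonal basis of the 2x2 complex matrices (tr(X Y) = 2 if X = Y, else 0), so M = m0*1 + m1*rho(e1) + m2*rho(e2) + m3*rho(e3) with m0 = tr(M)/2 = 0, m1 = tr(M rho(e1))/2 = -6*I, m2 = tr(M rho(e2))/2 = 0, m3 = tr(M rho(e3))/2 = -3 + 3*I/2.
Multiplying table entries, the bivector images are rho(e1 e2) = I*rho(e3), rho(e1 e3) = -I*rho(e2), rho(e2 e3) = I*rho(e1); with real blade coefficients the real parts of m0..m3 are the coefficients of 1, e1, e2, e3 and the imaginary parts give the bivectors (e2 e3: Im m1, e1 e3: -Im m2, e1 e2: Im m3).
Answer: -3*e3 + 3/2*e1 e2 - 6*e2 e3


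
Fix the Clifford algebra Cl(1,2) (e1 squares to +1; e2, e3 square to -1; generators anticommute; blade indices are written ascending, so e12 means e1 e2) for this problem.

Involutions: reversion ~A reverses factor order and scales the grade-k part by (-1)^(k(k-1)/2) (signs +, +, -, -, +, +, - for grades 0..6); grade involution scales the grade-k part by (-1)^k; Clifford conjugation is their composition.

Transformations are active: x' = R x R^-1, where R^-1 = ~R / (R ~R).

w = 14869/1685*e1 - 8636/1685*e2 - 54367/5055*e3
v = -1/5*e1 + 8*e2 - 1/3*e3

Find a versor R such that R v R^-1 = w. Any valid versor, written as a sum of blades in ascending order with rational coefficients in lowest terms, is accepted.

A norm check does it: q(v) = q(w) = -14416/225, hence R = v + w = 14532/1685*e1 + 4844/1685*e2 - 18684/1685*e3 realises the map — parallel part kept, (v - w)/2 negated, v carried to w.
Answer: 14532/1685*e1 + 4844/1685*e2 - 18684/1685*e3


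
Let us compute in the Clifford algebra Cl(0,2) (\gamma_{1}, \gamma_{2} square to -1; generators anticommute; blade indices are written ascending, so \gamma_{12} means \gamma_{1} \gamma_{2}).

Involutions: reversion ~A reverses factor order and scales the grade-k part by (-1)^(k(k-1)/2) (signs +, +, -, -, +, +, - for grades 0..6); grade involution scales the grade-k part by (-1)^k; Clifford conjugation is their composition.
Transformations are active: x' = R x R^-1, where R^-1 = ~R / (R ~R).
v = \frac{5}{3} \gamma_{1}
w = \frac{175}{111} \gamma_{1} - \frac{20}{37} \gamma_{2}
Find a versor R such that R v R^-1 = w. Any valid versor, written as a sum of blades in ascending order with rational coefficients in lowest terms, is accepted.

Why this works: both vectors square to -\frac{25}{9}, so q(v) = q(w) and R = v + w = \frac{120}{37} \gamma_{1} - \frac{20}{37} \gamma_{2} carries v to w — its own direction survives, the complement (v - w)/2 flips.
Answer: \frac{120}{37} \gamma_{1} - \frac{20}{37} \gamma_{2}


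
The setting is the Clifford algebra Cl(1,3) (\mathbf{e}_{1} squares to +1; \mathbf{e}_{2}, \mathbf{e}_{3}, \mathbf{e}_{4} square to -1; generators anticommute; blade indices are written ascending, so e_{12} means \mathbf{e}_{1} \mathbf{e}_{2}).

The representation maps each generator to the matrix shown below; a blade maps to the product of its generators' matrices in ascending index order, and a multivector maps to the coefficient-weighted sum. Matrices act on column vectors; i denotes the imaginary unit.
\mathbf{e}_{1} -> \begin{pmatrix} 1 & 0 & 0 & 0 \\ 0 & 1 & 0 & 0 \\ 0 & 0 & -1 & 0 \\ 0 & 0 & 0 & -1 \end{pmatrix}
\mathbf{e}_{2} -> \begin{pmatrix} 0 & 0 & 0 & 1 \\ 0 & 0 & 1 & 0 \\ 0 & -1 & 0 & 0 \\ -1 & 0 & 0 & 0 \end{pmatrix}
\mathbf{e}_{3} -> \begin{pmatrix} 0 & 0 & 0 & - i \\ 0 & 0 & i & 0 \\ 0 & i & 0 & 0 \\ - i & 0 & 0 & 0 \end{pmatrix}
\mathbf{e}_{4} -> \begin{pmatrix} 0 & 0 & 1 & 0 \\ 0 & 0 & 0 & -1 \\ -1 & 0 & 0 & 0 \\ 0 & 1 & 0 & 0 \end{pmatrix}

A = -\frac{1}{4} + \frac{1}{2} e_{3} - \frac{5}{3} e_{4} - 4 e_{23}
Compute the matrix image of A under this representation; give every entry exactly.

Bivector images (products of the table entries): rho(e_{23}) = rho(\mathbf{e}_{2})rho(\mathbf{e}_{3}) = \begin{pmatrix} - i & 0 & 0 & 0 \\ 0 & i & 0 & 0 \\ 0 & 0 & - i & 0 \\ 0 & 0 & 0 & i \end{pmatrix}.
M = (-\frac{1}{4})*1 + (\frac{1}{2})*rho(e_{3}) + (-\frac{5}{3})*rho(e_{4}) + (-4)*rho(e_{23}), summed entrywise (1 is the identity matrix):
Answer: \begin{pmatrix} - \frac{1}{4} + 4 i & 0 & - \frac{5}{3} & - \frac{i}{2} \\ 0 & - \frac{1}{4} - 4 i & \frac{i}{2} & \frac{5}{3} \\ \frac{5}{3} & \frac{i}{2} & - \frac{1}{4} + 4 i & 0 \\ - \frac{i}{2} & - \frac{5}{3} & 0 & - \frac{1}{4} - 4 i \end{pmatrix}


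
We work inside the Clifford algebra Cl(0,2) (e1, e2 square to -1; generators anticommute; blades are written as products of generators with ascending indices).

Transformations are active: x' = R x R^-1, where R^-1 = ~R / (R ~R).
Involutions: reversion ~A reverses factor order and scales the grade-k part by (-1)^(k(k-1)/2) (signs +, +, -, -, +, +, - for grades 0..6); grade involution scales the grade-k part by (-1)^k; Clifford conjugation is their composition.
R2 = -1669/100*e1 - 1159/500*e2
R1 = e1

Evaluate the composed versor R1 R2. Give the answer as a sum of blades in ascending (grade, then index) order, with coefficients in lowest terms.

Distribute over the terms of R1 (each basis-blade product reordered to ascending indices, repeated generators contracted through their squares):
(e1) R2 = 1669/100 - 1159/500*e1 e2
Answer: 1669/100 - 1159/500*e1 e2


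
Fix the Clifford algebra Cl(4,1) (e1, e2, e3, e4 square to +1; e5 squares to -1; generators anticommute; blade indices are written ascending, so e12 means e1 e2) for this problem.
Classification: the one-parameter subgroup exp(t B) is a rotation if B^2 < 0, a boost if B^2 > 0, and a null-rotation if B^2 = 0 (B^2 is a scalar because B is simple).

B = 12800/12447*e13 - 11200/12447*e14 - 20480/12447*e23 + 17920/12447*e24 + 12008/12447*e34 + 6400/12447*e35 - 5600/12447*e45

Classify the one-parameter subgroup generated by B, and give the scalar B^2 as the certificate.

B^2 term by term: the squares give (12800/12447)^2*(e13)^2 + (-11200/12447)^2*(e14)^2 + (-20480/12447)^2*(e23)^2 + (17920/12447)^2*(e24)^2 + (12008/12447)^2*(e34)^2 + (6400/12447)^2*(e35)^2 + (-5600/12447)^2*(e45)^2 = 163840000/154927809*(-1) + 125440000/154927809*(-1) + 419430400/154927809*(-1) + 321126400/154927809*(-1) + 144192064/154927809*(-1) + 40960000/154927809*(+1) + 31360000/154927809*(+1) = -64/9 (each basis 2-blade squares to minus the product of its generators' squares); cross terms between blades sharing an index anticommute and cancel; the commuting (index-disjoint) pairs give grade-4 terms 2*c*c'*(blade product), which cancel blade by blade — e1234: -458752000/154927809 + 458752000/154927809 = 0; e1345: -143360000/154927809 + 143360000/154927809 = 0; e2345: 229376000/154927809 - 229376000/154927809 = 0 — confirming B is simple. So B^2 = -64/9.
Answer: rotation, certificate B^2 = -64/9. B^2 = -64/9 is basis-independent, so its sign is the whole story.


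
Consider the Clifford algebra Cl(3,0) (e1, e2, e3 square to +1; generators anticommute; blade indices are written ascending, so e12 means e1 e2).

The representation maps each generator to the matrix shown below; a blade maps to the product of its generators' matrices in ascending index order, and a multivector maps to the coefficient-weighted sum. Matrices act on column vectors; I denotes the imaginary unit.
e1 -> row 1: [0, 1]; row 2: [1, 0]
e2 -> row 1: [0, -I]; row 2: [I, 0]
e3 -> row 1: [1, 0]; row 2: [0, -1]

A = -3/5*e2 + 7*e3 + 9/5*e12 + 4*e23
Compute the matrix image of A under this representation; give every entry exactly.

Bivector images (products of the table entries): rho(e12) = rho(e1)rho(e2) = row 1: [I, 0]; row 2: [0, -I]; rho(e23) = rho(e2)rho(e3) = row 1: [0, I]; row 2: [I, 0].
M = (-3/5)*rho(e2) + (7)*rho(e3) + (9/5)*rho(e12) + (4)*rho(e23), summed entrywise:
Answer: row 1: [7 + 9*I/5, 23*I/5]; row 2: [17*I/5, -7 - 9*I/5]


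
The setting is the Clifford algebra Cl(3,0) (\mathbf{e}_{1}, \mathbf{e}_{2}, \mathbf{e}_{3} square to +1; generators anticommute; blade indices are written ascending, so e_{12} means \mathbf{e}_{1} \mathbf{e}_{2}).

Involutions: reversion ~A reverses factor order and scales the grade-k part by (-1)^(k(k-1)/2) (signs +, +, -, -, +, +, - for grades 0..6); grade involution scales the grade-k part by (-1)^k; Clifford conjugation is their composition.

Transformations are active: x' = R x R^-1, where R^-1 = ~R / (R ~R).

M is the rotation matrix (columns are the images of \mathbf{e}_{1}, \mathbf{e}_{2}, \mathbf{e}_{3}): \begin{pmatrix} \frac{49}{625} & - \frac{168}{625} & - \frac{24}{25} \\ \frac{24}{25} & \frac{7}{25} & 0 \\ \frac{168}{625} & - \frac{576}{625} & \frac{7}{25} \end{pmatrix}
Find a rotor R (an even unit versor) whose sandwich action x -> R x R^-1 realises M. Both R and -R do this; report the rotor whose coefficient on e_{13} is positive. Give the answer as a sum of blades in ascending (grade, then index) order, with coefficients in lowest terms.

Method: write R = a + b12*e_{12} + b13*e_{13} + b23*e_{23} with a^2 + b12^2 + b13^2 + b23^2 = 1 (so R^-1 = ~R). Expanding the columns R e_j ~R gives tr M = 4a^2 - 1 and, from the antisymmetric part, M21 - M12 = -4a*b12, M13 - M31 = 4a*b13, M32 - M23 = -4a*b23.
Here tr M = \frac{399}{625}, so a^2 = (1 + tr M)/4 = \frac{256}{625} and a = ±\frac{16}{25}. Taking a = \frac{16}{25}: M21 - M12 = \frac{768}{625}, M13 - M31 = -\frac{768}{625}, M32 - M23 = -\frac{576}{625}, giving b12 = -\frac{12}{25}, b13 = -\frac{12}{25}, b23 = \frac{9}{25}, i.e. R = \frac{16}{25} - \frac{12}{25} e_{12} - \frac{12}{25} e_{13} + \frac{9}{25} e_{23}.
Its e_{13} coefficient is negative, so report the other preimage -R.
Answer: -\frac{16}{25} + \frac{12}{25} e_{12} + \frac{12}{25} e_{13} - \frac{9}{25} e_{23}. Note: both R and -R realise this M (trace \frac{399}{625}); the covering map identifies them, and the e_{13}-coefficient sign is the tie-breaker.


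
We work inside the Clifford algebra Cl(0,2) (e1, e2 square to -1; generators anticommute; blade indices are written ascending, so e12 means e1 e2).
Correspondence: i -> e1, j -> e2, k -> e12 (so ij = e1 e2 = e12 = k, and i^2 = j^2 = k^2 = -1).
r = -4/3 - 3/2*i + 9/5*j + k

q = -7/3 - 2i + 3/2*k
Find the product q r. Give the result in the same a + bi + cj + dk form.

In blades: q = -7/3 - 2*e1 + 3/2*e12, r = -4/3 - 3/2*e1 + 9/5*e2 + e12.
Distribute q over r term by term (generator squares from the signature, products reordered to ascending indices): (-7/3)*r = 28/9 + 7/2*e1 - 21/5*e2 - 7/3*e12; (-2*e1)*r = -3 + 8/3*e1 + 2*e2 - 18/5*e12; (3/2*e12)*r = -3/2 - 27/10*e1 - 9/4*e2 - 2*e12.
Sum: -25/18 + 52/15*e1 - 89/20*e2 - 119/15*e12; translating back through the correspondence:
Answer: -25/18 + 52/15*i - 89/20*j - 119/15*k


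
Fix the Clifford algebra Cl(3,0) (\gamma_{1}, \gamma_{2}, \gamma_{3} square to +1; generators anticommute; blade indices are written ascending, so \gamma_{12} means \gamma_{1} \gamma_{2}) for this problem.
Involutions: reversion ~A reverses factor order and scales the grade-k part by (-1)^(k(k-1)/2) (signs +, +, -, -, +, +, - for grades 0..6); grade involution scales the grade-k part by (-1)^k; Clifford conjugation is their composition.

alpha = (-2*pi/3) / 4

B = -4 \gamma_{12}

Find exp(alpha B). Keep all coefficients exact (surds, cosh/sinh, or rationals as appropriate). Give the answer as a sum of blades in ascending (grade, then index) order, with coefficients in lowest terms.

B^2 = (-4)^2*(\gamma_{12})^2 = 16*(-1) = -16 (a basis 2-blade squares to minus the product of its generators' squares).
B^2 = -16 — since the square is negative, the closed form is circular: l = 4, alpha*l = - \frac{2 \pi}{3}, so exp(alpha B) = cos(- \frac{2 \pi}{3}) + (sin(- \frac{2 \pi}{3})/4)*B = - \frac{1}{2} + (- \frac{\sqrt{3}}{8})*B.
Answer: - \frac{1}{2} + \frac{\sqrt{3}}{2} \gamma_{12}


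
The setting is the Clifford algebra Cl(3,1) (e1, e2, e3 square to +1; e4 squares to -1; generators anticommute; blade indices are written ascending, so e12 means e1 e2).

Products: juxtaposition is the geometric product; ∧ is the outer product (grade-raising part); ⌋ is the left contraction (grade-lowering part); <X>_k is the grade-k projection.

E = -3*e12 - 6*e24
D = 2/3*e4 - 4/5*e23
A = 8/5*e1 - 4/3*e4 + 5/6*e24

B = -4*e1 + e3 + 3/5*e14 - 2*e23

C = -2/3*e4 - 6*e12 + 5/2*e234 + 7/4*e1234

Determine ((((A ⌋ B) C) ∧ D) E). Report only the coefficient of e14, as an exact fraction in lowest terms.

step 1: -32/5 - 4/5*e1 + 24/25*e4
step 2: 16/25 + 24/5*e2 + 64/15*e4 + 192/5*e12 + 8/15*e14 - 12/5*e23 + 42/25*e123 - 144/25*e124 - 87/5*e234 - 66/5*e1234
step 3: 32/75*e4 - 64/125*e23 + 16/5*e24 + 128/5*e124 - 376/75*e234 + 52/75*e1234
step 4: -96/5 - 768/5*e1 - 64/25*e2 - 752/25*e3 + 384/5*e4 + 328/125*e13 + 48/5*e14 - 124/125*e34 - 32/25*e124 - 376/25*e134
Answer: 48/5


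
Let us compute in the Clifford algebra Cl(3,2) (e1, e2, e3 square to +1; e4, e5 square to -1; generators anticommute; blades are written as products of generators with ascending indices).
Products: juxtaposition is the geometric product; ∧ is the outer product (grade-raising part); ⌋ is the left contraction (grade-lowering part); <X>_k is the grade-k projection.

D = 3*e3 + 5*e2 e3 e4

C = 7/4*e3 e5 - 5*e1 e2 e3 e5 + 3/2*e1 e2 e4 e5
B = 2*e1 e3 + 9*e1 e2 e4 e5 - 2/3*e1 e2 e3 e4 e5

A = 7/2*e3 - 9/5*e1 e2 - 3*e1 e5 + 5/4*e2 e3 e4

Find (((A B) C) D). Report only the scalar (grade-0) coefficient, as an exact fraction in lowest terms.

step 1: -7*e1 + 5/6*e1 e5 + 18/5*e2 e3 - 27*e2 e4 - 6*e3 e5 + 81/5*e4 e5 + 5/2*e1 e2 e4 + 45/4*e1 e3 e5 - 2*e2 e3 e4 - 6/5*e3 e4 e5 - 7/3*e1 e2 e4 e5 + 63/2*e1 e2 e3 e4 e5
step 2: -14 + 315/16*e1 - 225/4*e2 + 189/4*e3 - 777/5*e4 + 15/4*e5 + 57/10*e1 e2 + 35/24*e1 e3 - 45/2*e1 e5 - 25/6*e2 e3 + 5/4*e2 e4 + 63/10*e2 e5 - 1001/60*e3 e4 + 9/5*e1 e2 e3 - 489/8*e1 e2 e4 - 61/4*e1 e3 e5 + 10*e1 e4 e5 + 135/8*e2 e3 e4 + 35*e2 e3 e5 - 7*e2 e4 e5 - 25/2*e3 e4 e5 + 913/12*e1 e2 e3 e4 + 648/5*e1 e3 e4 e5 + 189/4*e2 e3 e4 e5 - 35/8*e1 e2 e3 e4 e5
step 3: 1809/8 + 9235/24*e1 - 1151/12*e2 - 193/4*e3 + 4253/60*e4 - 945/4*e5 + 27/5*e1 e2 + 5835/16*e1 e3 - 9*e1 e4 + 541/8*e1 e5 + 2433/4*e2 e3 - 2295/8*e2 e4 - 85/2*e2 e5 + 3699/20*e3 e4 - 185/4*e3 e5 + 275/2*e4 e5 + 171/10*e1 e2 e3 - 5653/24*e1 e2 e4 - 648*e1 e2 e5 + 57/2*e1 e3 e4 + 135/2*e1 e3 e5 + 1944/5*e1 e4 e5 - 295/4*e2 e3 e4 - 189/10*e2 e3 e5 + 567/4*e2 e4 e5 - 63/2*e3 e4 e5 + 4509/16*e1 e2 e3 e4 + 50*e1 e2 e3 e5 - 715/8*e1 e2 e4 e5 + 30*e1 e3 e4 e5 - 159/4*e2 e3 e4 e5 + 225/2*e1 e2 e3 e4 e5
Answer: 1809/8


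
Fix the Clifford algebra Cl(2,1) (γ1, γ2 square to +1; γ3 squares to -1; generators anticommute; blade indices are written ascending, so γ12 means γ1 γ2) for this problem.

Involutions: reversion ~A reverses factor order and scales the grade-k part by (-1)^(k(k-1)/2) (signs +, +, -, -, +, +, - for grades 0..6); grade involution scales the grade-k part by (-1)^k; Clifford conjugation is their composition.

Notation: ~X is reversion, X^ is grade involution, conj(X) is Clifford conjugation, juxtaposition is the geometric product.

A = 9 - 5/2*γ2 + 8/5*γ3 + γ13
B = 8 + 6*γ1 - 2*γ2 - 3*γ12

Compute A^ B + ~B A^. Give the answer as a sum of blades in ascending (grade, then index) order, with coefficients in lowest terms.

first term: 67 + 123/2*γ1 + 2*γ2 - 94/5*γ3 - 42*γ12 + 88/5*γ13 - 31/5*γ23 + 34/5*γ123
second term: 67 + 123/2*γ1 + 2*γ2 - 34/5*γ3 + 42*γ12 - 8/5*γ13 + 1/5*γ23 - 14/5*γ123
Answer: 134 + 123*γ1 + 4*γ2 - 128/5*γ3 + 16*γ13 - 6*γ23 + 4*γ123


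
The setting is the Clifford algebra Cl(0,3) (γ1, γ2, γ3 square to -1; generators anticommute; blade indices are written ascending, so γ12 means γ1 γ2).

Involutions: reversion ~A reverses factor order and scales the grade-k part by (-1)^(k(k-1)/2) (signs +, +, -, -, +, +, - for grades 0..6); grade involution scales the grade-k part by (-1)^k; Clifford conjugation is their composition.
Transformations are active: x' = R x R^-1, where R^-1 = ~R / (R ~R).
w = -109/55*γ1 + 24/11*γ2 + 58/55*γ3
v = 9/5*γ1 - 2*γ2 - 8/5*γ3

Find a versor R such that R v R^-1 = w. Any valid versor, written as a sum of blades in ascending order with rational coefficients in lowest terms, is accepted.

Key observation: q(v) = q(w) = -49/5 (sandwiches preserve the norm), so R = v + w = -2/11*γ1 + 2/11*γ2 - 6/11*γ3 works whenever it is invertible — the component of v along it is kept and (v - w)/2 reverses, sending v to w.
Answer: -2/11*γ1 + 2/11*γ2 - 6/11*γ3


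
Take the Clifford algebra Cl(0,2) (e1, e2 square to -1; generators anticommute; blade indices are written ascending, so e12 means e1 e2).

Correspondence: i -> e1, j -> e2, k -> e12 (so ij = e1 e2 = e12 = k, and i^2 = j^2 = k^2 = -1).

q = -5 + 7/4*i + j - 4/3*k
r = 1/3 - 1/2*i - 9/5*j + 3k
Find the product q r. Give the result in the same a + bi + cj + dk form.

In blades: q = -5 + 7/4*e1 + e2 - 4/3*e12, r = 1/3 - 1/2*e1 - 9/5*e2 + 3*e12.
Distribute q over r term by term (generator squares from the signature, products reordered to ascending indices): (-5)*r = -5/3 + 5/2*e1 + 9*e2 - 15*e12; (7/4*e1)*r = 7/8 + 7/12*e1 - 21/4*e2 - 63/20*e12; (e2)*r = 9/5 + 3*e1 + 1/3*e2 + 1/2*e12; (-4/3*e12)*r = 4 - 12/5*e1 + 2/3*e2 - 4/9*e12.
Sum: 601/120 + 221/60*e1 + 19/4*e2 - 3257/180*e12; translating back through the correspondence:
Answer: 601/120 + 221/60*i + 19/4*j - 3257/180*k


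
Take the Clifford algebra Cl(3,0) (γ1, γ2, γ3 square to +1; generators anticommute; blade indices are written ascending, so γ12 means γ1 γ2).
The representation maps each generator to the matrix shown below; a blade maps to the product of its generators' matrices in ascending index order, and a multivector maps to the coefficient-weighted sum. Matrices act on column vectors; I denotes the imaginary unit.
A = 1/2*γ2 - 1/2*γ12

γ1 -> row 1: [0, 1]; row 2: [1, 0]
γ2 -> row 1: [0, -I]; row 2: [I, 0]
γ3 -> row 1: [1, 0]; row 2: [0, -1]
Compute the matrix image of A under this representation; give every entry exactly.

Bivector images (products of the table entries): rho(γ12) = rho(γ1)rho(γ2) = row 1: [I, 0]; row 2: [0, -I].
M = (1/2)*rho(γ2) + (-1/2)*rho(γ12), summed entrywise:
Answer: row 1: [-I/2, -I/2]; row 2: [I/2, I/2]


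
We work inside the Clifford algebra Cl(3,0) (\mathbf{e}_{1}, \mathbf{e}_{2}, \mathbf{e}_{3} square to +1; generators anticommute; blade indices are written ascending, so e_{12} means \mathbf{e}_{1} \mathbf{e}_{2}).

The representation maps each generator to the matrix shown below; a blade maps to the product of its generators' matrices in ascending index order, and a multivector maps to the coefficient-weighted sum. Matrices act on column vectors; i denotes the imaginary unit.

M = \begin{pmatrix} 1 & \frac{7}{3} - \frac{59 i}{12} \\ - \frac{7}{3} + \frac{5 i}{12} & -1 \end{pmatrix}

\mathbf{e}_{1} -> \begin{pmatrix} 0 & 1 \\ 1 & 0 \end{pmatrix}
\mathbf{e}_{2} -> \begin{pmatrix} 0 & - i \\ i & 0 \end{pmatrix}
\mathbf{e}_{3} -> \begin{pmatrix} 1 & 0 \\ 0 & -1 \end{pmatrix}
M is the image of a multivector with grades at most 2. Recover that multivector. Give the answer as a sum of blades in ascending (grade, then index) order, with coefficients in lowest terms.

Method: 1, rho(e_{1}), rho(e_{2}), rho(e_{3}) form a trace-orthogonal basis of the 2x2 complex matrices (tr(X Y) = 2 if X = Y, else 0), so M = m0*1 + m1*rho(e_{1}) + m2*rho(e_{2}) + m3*rho(e_{3}) with m0 = tr(M)/2 = 0, m1 = tr(M rho(e_{1}))/2 = - \frac{9 i}{4}, m2 = tr(M rho(e_{2}))/2 = \frac{8}{3} + \frac{7 i}{3}, m3 = tr(M rho(e_{3}))/2 = 1.
Multiplying table entries, the bivector images are rho(e_{12}) = i*rho(e_{3}), rho(e_{13}) = -i*rho(e_{2}), rho(e_{23}) = i*rho(e_{1}); with real blade coefficients the real parts of m0..m3 are the coefficients of 1, e_{1}, e_{2}, e_{3} and the imaginary parts give the bivectors (e_{23}: Im m1, e_{13}: -Im m2, e_{12}: Im m3).
Answer: \frac{8}{3} e_{2} + e_{3} - \frac{7}{3} e_{13} - \frac{9}{4} e_{23}


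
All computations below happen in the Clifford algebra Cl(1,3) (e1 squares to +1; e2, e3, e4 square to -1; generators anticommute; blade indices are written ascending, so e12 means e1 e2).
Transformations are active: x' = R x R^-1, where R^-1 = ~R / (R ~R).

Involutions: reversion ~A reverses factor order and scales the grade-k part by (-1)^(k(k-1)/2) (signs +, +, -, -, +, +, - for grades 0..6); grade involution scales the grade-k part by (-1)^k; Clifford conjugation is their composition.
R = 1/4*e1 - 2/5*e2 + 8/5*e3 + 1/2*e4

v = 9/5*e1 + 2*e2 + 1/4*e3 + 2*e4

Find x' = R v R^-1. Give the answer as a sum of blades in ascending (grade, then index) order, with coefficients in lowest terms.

~R = 1/4*e1 - 2/5*e2 + 8/5*e3 + 1/2*e4, and R ~R = -1163/400, so R^-1 = ~R / (-1163/400).
R v = -3/20 + 61/50*e12 - 1127/400*e13 - 2/5*e14 - 33/10*e23 - 9/5*e24 + 123/40*e34
Answer: -10317/5815*e1 - 2374/1163*e2 - 395/4652*e3 - 2266/1163*e4


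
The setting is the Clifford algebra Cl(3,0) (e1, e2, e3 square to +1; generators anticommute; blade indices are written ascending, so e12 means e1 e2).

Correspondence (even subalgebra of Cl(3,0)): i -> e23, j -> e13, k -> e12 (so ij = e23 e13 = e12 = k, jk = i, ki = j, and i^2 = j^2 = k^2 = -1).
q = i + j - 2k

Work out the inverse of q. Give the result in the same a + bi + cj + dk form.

In blades: q = -2*e12 + e13 + e23.
With qbar = 2*e12 - e13 - e23 (scalar fixed, mapped units negated), q qbar = 6 (the sum of squared coefficients), so q^-1 = qbar / (6) = 1/3*e12 - 1/6*e13 - 1/6*e23; translating back:
Answer: -1/6*i - 1/6*j + 1/3*k


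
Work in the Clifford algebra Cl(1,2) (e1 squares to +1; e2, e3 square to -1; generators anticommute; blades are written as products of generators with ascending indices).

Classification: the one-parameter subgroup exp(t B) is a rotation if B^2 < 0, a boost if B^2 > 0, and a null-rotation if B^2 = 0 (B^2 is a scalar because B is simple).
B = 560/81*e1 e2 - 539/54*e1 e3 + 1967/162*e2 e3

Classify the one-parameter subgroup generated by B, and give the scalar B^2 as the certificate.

B^2 term by term: the squares give (560/81)^2*(e1 e2)^2 + (-539/54)^2*(e1 e3)^2 + (1967/162)^2*(e2 e3)^2 = 313600/6561*(+1) + 290521/2916*(+1) + 3869089/26244*(-1) = 0 (each basis 2-blade squares to minus the product of its generators' squares); cross terms between blades sharing an index anticommute and cancel. So B^2 = 0.
Answer: null-rotation, certificate B^2 = 0. No conjugation can change B^2 = 0; the sign gives the class.


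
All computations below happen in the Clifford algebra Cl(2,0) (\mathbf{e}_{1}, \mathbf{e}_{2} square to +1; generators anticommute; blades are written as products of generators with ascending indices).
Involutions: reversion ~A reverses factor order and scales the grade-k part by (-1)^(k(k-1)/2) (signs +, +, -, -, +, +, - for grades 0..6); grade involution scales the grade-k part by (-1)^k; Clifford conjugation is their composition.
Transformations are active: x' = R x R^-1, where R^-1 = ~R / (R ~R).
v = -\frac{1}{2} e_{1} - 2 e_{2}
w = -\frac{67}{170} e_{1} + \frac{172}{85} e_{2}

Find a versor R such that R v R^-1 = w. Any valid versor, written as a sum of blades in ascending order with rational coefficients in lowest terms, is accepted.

Construction: equal norms (both \frac{17}{4}) license R = v + w = -\frac{76}{85} e_{1} + \frac{2}{85} e_{2} — nothing changes along that direction, while (v - w)/2 changes sign, so v maps onto w.
Answer: -\frac{76}{85} e_{1} + \frac{2}{85} e_{2}


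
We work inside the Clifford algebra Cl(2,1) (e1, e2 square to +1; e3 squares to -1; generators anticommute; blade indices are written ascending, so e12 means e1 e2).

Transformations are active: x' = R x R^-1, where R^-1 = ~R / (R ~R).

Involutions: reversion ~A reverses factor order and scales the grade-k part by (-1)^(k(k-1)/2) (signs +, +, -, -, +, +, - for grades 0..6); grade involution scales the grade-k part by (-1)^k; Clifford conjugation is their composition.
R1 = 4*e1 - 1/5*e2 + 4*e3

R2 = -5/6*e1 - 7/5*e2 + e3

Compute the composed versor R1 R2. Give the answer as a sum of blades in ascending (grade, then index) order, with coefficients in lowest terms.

Distribute over the terms of R1 (each basis-blade product reordered to ascending indices, repeated generators contracted through their squares):
(4*e1) R2 = -10/3 - 28/5*e12 + 4*e13
(-1/5*e2) R2 = 7/25 - 1/6*e12 - 1/5*e23
(4*e3) R2 = -4 + 10/3*e13 + 28/5*e23
Summing the partial products and collecting blades:
Answer: -529/75 - 173/30*e12 + 22/3*e13 + 27/5*e23


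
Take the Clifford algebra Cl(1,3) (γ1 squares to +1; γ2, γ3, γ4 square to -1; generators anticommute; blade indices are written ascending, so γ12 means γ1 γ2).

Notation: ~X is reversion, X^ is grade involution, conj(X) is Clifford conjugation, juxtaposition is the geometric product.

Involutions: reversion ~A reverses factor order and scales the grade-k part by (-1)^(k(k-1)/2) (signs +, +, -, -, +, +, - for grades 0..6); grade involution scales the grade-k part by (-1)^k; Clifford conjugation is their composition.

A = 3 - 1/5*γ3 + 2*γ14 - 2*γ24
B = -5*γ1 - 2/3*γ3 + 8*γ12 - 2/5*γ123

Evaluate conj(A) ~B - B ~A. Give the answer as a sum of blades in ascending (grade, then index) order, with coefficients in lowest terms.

first term: 2/15 - 15*γ1 - 2*γ3 - 10*γ4 - 602/25*γ12 + γ13 - 16*γ14 + 16*γ24 - 2/5*γ123 - 10*γ124 - 32/15*γ134 + 32/15*γ234
second term: -2/15 - 15*γ1 - 2*γ3 + 10*γ4 + 598/25*γ12 + γ13 - 16*γ14 + 16*γ24 - 14/5*γ123 - 10*γ124 - 32/15*γ134 + 32/15*γ234
Answer: 4/15 - 20*γ4 - 48*γ12 + 12/5*γ123


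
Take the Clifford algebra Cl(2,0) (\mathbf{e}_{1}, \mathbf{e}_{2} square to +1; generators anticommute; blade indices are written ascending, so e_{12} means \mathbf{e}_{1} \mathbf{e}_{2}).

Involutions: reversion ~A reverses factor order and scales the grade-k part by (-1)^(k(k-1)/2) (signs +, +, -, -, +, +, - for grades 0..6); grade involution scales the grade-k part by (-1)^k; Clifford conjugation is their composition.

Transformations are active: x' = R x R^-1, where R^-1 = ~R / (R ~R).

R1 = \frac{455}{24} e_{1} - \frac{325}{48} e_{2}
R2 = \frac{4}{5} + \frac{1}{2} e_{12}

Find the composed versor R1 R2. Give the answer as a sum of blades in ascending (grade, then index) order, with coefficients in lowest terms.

Distribute over the terms of R1 (each basis-blade product reordered to ascending indices, repeated generators contracted through their squares):
(\frac{455}{24} e_{1}) R2 = \frac{91}{6} e_{1} + \frac{455}{48} e_{2}
(-\frac{325}{48} e_{2}) R2 = \frac{325}{96} e_{1} - \frac{65}{12} e_{2}
Summing the partial products and collecting blades:
Answer: \frac{1781}{96} e_{1} + \frac{65}{16} e_{2}


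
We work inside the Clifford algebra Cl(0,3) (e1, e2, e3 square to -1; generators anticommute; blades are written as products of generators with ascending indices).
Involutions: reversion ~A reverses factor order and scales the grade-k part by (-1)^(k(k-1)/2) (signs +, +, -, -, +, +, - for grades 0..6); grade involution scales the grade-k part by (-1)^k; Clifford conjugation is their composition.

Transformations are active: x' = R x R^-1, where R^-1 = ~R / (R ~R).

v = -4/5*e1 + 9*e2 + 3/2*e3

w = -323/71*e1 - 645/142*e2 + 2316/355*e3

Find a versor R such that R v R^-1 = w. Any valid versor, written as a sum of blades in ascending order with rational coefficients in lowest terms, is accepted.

The midline construction: v and w both square to -8389/100, so reflecting in their sum -1899/355*e1 + 633/142*e2 + 5697/710*e3 exchanges them.
Answer: -1899/355*e1 + 633/142*e2 + 5697/710*e3


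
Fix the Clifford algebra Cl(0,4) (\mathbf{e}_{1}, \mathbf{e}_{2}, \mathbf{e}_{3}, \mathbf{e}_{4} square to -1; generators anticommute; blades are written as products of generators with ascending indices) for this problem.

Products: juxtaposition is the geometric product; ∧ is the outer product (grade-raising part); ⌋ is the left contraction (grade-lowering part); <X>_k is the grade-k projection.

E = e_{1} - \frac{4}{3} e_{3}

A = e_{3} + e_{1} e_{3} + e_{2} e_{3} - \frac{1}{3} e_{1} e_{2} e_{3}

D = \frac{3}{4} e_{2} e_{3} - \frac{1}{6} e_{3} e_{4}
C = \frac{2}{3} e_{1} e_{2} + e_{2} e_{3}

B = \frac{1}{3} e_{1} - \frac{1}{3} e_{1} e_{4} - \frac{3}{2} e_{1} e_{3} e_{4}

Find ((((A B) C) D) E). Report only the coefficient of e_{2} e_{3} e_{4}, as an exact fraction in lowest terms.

step 1: \frac{1}{3} e_{3} + \frac{3}{2} e_{4} - \frac{1}{3} e_{1} e_{3} - \frac{3}{2} e_{1} e_{4} + \frac{1}{9} e_{2} e_{3} + \frac{1}{2} e_{2} e_{4} - \frac{1}{3} e_{3} e_{4} + \frac{1}{3} e_{1} e_{2} e_{3} + \frac{3}{2} e_{1} e_{2} e_{4} + \frac{1}{3} e_{1} e_{3} e_{4} - \frac{1}{9} e_{2} e_{3} e_{4} - \frac{1}{3} e_{1} e_{2} e_{3} e_{4}
step 2: -\frac{1}{9} - \frac{1}{3} e_{1} + \frac{1}{3} e_{2} - \frac{2}{9} e_{3} - \frac{8}{9} e_{4} - \frac{1}{3} e_{1} e_{2} + \frac{2}{27} e_{1} e_{3} + \frac{2}{3} e_{1} e_{4} + \frac{2}{9} e_{2} e_{3} + \frac{2}{3} e_{2} e_{4} - \frac{5}{18} e_{3} e_{4} + \frac{2}{9} e_{1} e_{2} e_{3} + \frac{4}{3} e_{1} e_{2} e_{4} - \frac{85}{54} e_{1} e_{3} e_{4} + \frac{23}{18} e_{2} e_{3} e_{4} - \frac{31}{18} e_{1} e_{2} e_{3} e_{4}
step 3: -\frac{23}{108} - \frac{139}{324} e_{1} + \frac{5}{108} e_{2} - \frac{11}{108} e_{3} - \frac{215}{216} e_{4} - \frac{25}{108} e_{1} e_{2} + \frac{5}{36} e_{1} e_{3} + \frac{845}{648} e_{1} e_{4} - \frac{7}{36} e_{2} e_{3} - \frac{37}{216} e_{2} e_{4} - \frac{13}{27} e_{3} e_{4} - \frac{17}{36} e_{1} e_{2} e_{3} - \frac{247}{216} e_{1} e_{2} e_{4} - \frac{17}{18} e_{1} e_{3} e_{4} - \frac{13}{18} e_{2} e_{3} e_{4} + \frac{5}{9} e_{1} e_{2} e_{3} e_{4}
step 4: \frac{95}{324} - \frac{1}{36} e_{1} - \frac{53}{108} e_{2} + \frac{137}{324} e_{3} + \frac{1261}{648} e_{4} - \frac{73}{108} e_{1} e_{2} + \frac{655}{972} e_{1} e_{3} + \frac{487}{216} e_{1} e_{4} + \frac{133}{324} e_{2} e_{3} + \frac{455}{216} e_{2} e_{4} - \frac{31}{81} e_{3} e_{4} + \frac{37}{324} e_{1} e_{2} e_{3} - \frac{197}{216} e_{1} e_{2} e_{4} + \frac{611}{486} e_{1} e_{3} e_{4} + \frac{53}{162} e_{2} e_{3} e_{4} - \frac{65}{81} e_{1} e_{2} e_{3} e_{4}
Answer: \frac{53}{162}
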